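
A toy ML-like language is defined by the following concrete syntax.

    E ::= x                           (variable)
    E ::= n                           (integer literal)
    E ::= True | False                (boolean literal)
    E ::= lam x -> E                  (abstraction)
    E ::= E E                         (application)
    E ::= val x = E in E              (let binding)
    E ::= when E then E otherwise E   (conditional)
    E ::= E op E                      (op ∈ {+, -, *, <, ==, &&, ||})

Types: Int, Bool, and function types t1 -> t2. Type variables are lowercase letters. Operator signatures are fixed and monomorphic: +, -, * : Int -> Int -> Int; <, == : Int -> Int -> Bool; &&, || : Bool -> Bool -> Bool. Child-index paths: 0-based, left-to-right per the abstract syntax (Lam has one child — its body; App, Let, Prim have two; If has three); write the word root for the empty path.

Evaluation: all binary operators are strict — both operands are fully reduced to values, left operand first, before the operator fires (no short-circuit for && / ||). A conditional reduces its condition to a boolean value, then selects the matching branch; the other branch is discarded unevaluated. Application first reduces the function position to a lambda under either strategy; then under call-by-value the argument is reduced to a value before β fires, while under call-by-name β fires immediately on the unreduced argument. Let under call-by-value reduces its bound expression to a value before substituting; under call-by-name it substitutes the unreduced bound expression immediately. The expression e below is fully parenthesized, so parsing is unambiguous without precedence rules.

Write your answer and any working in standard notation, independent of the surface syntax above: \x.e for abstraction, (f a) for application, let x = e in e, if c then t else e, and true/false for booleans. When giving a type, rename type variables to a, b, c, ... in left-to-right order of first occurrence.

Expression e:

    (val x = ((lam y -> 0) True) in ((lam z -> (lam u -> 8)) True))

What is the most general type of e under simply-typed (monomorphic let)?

Answer: a -> Int

Trace:
\y._ : a -> Int
  unify a -> Int ~ Bool -> b
  unify a ~ Bool
  unify Int ~ b
_ _ : Int
let x : Int
\u._ : d -> Int
\z._ : c -> d -> Int
  unify c -> d -> Int ~ Bool -> e
  unify c ~ Bool
  unify d -> Int ~ e
_ _ : d -> Int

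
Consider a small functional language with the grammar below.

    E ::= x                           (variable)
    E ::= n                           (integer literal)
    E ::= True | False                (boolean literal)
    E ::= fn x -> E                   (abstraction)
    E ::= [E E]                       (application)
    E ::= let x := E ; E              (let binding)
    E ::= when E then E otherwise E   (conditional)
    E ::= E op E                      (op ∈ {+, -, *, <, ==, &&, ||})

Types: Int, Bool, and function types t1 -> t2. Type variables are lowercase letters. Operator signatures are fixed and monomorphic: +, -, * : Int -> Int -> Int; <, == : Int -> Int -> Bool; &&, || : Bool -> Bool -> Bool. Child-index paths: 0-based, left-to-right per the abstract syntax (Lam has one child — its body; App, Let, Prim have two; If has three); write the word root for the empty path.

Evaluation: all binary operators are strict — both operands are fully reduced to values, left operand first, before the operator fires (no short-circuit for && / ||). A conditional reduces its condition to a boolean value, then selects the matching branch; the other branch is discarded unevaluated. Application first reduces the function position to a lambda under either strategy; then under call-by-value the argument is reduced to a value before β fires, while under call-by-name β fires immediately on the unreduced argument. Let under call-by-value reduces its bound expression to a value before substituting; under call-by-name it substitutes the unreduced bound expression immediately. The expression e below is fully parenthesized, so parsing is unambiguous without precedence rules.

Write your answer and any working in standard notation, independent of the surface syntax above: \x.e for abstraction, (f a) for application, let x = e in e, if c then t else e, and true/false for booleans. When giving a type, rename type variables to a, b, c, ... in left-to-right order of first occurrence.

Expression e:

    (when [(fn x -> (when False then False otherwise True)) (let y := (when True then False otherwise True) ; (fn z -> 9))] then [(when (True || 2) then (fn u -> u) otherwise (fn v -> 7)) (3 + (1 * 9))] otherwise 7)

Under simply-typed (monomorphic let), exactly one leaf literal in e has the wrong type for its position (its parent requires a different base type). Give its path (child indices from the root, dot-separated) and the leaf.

Answer: 1.0.0.1 : 2

Derivation:
  unify Bool ~ Bool
  unify Bool ~ Bool
\x._ : a -> Bool
  unify Bool ~ Bool
  unify Bool ~ Bool
let y : Bool
\z._ : b -> Int
  unify a -> Bool ~ (b -> Int) -> c
  unify a ~ b -> Int
  unify Bool ~ c
_ _ : Bool
  unify Bool ~ Bool
  unify Bool ~ Bool
  unify Int ~ Bool
  FAIL: mismatch Int ~ Bool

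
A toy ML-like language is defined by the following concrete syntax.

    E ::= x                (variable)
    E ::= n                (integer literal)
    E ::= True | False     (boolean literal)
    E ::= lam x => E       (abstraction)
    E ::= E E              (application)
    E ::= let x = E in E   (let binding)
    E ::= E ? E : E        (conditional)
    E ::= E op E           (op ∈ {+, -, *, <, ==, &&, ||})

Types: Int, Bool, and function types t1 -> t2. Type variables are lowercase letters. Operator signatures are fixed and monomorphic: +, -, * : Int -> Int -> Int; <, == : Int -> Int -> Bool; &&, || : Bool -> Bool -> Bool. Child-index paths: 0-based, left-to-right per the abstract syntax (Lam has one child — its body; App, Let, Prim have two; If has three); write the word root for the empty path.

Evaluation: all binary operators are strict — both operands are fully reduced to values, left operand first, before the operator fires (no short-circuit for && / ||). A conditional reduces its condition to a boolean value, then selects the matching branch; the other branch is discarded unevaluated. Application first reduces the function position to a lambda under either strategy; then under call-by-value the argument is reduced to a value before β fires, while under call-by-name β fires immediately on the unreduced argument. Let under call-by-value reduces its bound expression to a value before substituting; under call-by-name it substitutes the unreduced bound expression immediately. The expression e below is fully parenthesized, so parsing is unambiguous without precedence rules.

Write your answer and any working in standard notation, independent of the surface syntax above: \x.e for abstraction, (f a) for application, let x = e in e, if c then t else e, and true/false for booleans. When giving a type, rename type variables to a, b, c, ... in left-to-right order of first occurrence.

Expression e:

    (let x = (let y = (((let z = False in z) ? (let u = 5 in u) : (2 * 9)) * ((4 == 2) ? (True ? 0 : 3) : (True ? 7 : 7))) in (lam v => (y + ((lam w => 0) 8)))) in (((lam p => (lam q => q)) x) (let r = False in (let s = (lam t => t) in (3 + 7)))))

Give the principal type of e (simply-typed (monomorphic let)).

Answer: Int

Trace:
let z : Bool
z : Bool
  unify Bool ~ Bool
let u : Int
u : Int
  unify Int ~ Int
  unify Int ~ Int
  unify Int ~ Int
  unify Int ~ Int
  unify Int ~ Int
  unify Int ~ Int
  unify Bool ~ Bool
  unify Bool ~ Bool
  unify Int ~ Int
  unify Bool ~ Bool
  unify Int ~ Int
  unify Int ~ Int
  unify Int ~ Int
let y : Int
y : Int
  unify Int ~ Int
\w._ : b -> Int
  unify b -> Int ~ Int -> c
  unify b ~ Int
  unify Int ~ c
_ _ : Int
  unify Int ~ Int
\v._ : a -> Int
let x : a -> Int
q : e
\q._ : e -> e
\p._ : d -> e -> e
x : a -> Int
  unify d -> e -> e ~ (a -> Int) -> f
  unify d ~ a -> Int
  unify e -> e ~ f
_ _ : e -> e
let r : Bool
t : g
\t._ : g -> g
let s : g -> g
  unify Int ~ Int
  unify Int ~ Int
  unify e -> e ~ Int -> h
  unify e ~ Int
  unify Int ~ h
_ _ : Int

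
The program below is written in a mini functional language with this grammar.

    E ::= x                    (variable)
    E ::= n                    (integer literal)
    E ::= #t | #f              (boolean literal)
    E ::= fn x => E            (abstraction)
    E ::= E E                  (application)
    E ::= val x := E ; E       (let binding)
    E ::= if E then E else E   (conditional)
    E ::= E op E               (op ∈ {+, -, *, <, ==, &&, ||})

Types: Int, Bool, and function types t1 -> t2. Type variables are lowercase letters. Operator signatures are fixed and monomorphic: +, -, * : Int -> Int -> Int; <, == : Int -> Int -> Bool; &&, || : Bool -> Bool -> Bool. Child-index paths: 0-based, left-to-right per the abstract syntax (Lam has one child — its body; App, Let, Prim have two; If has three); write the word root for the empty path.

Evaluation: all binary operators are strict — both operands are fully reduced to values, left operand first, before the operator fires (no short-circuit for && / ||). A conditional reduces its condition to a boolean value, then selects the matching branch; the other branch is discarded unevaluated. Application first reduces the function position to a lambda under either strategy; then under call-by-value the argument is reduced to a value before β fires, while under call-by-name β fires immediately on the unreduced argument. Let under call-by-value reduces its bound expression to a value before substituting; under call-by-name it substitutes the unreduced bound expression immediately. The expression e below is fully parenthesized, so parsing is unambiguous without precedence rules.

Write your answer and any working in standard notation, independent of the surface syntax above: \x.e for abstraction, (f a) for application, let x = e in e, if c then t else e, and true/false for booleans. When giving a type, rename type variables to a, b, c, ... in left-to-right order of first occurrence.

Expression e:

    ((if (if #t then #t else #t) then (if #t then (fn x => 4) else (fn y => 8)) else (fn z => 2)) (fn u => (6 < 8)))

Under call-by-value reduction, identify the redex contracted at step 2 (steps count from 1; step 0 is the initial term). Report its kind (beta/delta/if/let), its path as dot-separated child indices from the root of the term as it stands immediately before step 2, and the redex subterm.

Answer: if at 0 : (if true then (if true then (\x.4) else (\y.8)) else (\z.2))

Derivation:
step 0: ((if (if true then true else true) then (if true then (\x.4) else (\y.8)) else (\z.2)) (\u.(6 < 8)))
step 1: [if@0.0] ((if true then (if true then (\x.4) else (\y.8)) else (\z.2)) (\u.(6 < 8)))
step 2: [if@0] ((if true then (\x.4) else (\y.8)) (\u.(6 < 8)))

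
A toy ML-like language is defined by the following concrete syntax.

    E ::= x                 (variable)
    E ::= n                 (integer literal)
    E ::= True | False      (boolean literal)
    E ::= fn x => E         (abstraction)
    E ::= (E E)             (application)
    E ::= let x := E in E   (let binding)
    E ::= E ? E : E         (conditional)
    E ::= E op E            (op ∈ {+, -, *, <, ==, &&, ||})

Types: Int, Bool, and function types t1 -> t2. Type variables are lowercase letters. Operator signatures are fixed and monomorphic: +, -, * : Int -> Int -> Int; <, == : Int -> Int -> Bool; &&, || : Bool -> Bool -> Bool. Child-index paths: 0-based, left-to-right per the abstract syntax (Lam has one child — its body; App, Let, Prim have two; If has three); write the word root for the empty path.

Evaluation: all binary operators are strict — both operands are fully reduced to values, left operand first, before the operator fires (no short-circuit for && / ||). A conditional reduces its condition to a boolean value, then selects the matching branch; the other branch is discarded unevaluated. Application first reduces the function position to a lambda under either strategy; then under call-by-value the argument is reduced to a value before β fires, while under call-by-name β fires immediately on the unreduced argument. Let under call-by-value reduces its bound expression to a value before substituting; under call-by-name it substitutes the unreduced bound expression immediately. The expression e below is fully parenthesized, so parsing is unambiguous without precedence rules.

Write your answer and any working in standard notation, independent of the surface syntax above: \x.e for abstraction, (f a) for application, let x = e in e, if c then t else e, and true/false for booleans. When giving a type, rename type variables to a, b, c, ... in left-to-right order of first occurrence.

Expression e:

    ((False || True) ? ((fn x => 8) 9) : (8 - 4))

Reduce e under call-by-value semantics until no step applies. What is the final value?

Answer: 8

Working:
step 0: (if (false || true) then ((\x.8) 9) else (8 - 4))
step 1: [delta@0] (if true then ((\x.8) 9) else (8 - 4))
step 2: [if@root] ((\x.8) 9)
step 3: [beta@root] 8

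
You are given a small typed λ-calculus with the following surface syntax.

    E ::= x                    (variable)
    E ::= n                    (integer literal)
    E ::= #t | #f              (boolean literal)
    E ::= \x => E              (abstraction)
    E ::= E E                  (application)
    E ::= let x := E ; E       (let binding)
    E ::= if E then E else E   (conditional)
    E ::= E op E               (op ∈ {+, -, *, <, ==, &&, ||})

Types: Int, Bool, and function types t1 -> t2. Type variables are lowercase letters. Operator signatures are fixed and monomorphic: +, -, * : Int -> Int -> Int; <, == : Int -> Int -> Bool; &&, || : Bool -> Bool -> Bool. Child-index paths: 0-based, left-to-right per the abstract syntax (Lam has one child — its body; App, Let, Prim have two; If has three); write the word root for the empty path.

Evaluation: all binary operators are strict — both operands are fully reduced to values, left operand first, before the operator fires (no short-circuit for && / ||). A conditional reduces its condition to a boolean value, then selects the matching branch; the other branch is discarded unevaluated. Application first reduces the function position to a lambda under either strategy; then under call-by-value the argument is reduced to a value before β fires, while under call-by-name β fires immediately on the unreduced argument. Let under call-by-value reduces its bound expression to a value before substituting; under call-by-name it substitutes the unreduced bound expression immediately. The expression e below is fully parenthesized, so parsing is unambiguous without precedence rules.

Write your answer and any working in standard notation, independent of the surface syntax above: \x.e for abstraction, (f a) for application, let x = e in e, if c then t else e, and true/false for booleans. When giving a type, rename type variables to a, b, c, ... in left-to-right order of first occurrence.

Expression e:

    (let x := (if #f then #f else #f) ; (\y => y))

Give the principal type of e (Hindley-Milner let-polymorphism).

Derivation:
  unify Bool ~ Bool
  unify Bool ~ Bool
let x : Bool
y : a
\y._ : a -> a

Answer: a -> a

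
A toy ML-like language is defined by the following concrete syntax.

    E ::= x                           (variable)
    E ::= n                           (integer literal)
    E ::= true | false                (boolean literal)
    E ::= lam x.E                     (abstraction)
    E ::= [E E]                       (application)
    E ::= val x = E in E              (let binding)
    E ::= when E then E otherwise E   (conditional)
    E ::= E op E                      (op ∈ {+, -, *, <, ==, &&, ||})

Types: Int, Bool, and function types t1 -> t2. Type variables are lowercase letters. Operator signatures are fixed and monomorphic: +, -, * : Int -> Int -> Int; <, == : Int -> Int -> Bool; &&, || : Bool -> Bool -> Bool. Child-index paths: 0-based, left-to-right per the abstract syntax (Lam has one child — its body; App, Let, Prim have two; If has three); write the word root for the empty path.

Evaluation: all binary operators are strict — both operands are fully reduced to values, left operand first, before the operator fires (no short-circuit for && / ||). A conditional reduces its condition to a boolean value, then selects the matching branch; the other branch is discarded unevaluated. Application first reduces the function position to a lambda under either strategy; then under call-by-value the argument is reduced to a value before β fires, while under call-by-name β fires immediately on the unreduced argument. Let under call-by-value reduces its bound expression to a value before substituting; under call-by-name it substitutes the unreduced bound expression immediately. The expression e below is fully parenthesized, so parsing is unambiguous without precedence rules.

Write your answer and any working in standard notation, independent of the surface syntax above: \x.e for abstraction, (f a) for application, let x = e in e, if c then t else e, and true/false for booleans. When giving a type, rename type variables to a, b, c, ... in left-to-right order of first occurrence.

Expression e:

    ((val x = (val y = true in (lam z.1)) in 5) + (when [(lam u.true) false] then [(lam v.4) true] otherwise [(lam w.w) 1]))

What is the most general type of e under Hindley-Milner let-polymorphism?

Working:
let y : Bool
\z._ : a -> Int
let x : forall. a -> Int
  unify Int ~ Int
\u._ : b -> Bool
  unify b -> Bool ~ Bool -> c
  unify b ~ Bool
  unify Bool ~ c
_ _ : Bool
  unify Bool ~ Bool
\v._ : d -> Int
  unify d -> Int ~ Bool -> e
  unify d ~ Bool
  unify Int ~ e
_ _ : Int
w : f
\w._ : f -> f
  unify f -> f ~ Int -> g
  unify f ~ Int
  unify Int ~ g
_ _ : Int
  unify Int ~ Int
  unify Int ~ Int

Answer: Int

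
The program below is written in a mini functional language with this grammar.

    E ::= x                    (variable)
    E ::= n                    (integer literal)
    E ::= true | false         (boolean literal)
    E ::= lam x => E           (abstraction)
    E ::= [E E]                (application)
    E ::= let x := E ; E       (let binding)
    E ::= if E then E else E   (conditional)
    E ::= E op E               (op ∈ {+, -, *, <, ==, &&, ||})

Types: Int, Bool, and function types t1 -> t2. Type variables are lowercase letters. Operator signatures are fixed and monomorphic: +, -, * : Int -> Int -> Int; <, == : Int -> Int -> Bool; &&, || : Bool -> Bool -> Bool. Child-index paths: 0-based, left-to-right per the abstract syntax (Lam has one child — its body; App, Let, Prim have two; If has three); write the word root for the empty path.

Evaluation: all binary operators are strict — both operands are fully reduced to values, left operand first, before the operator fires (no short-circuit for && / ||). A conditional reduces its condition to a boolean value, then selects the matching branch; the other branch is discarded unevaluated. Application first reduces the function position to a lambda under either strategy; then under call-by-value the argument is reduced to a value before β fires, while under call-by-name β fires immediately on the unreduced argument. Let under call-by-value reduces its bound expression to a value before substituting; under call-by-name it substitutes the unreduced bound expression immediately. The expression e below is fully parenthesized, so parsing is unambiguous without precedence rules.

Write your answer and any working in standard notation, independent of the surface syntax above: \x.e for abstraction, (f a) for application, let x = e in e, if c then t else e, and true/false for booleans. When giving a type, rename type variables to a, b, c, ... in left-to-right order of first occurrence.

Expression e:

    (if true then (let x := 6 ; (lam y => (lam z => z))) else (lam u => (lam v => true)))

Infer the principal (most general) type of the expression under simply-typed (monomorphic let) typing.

Answer: a -> Bool -> Bool

Working:
  unify Bool ~ Bool
let x : Int
z : b
\z._ : b -> b
\y._ : a -> b -> b
\v._ : d -> Bool
\u._ : c -> d -> Bool
  unify a -> b -> b ~ c -> d -> Bool
  unify a ~ c
  unify b -> b ~ d -> Bool
  unify b ~ d
  unify d ~ Bool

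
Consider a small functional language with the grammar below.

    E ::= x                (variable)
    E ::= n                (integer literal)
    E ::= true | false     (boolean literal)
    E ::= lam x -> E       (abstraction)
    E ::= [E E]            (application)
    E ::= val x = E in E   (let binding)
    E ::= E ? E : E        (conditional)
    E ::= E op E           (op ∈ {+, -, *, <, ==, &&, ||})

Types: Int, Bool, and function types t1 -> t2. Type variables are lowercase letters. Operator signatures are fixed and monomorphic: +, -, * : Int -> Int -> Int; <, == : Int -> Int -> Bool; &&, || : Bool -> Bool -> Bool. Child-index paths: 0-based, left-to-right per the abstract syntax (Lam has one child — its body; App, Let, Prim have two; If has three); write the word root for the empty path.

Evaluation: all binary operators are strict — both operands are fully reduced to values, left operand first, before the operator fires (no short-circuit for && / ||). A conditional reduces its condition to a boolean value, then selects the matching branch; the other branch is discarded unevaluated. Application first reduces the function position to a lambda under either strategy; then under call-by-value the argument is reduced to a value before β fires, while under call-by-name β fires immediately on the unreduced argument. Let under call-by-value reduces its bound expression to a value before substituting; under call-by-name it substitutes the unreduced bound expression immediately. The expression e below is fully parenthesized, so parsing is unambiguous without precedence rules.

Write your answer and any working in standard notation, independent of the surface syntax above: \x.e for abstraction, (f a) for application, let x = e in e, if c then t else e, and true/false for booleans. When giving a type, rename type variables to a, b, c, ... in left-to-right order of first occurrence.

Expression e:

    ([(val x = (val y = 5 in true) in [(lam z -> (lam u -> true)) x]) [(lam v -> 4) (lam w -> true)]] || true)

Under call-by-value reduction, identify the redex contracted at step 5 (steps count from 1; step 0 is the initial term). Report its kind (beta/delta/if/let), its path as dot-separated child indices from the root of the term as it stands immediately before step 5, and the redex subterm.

Derivation:
step 0: (((let x = (let y = 5 in true) in ((\z.(\u.true)) x)) ((\v.4) (\w.true))) || true)
step 1: [let@0.0.0] (((let x = true in ((\z.(\u.true)) x)) ((\v.4) (\w.true))) || true)
step 2: [let@0.0] ((((\z.(\u.true)) true) ((\v.4) (\w.true))) || true)
step 3: [beta@0.0] (((\u.true) ((\v.4) (\w.true))) || true)
step 4: [beta@0.1] (((\u.true) 4) || true)
step 5: [beta@0] (true || true)

Answer: beta at 0 : ((\u.true) 4)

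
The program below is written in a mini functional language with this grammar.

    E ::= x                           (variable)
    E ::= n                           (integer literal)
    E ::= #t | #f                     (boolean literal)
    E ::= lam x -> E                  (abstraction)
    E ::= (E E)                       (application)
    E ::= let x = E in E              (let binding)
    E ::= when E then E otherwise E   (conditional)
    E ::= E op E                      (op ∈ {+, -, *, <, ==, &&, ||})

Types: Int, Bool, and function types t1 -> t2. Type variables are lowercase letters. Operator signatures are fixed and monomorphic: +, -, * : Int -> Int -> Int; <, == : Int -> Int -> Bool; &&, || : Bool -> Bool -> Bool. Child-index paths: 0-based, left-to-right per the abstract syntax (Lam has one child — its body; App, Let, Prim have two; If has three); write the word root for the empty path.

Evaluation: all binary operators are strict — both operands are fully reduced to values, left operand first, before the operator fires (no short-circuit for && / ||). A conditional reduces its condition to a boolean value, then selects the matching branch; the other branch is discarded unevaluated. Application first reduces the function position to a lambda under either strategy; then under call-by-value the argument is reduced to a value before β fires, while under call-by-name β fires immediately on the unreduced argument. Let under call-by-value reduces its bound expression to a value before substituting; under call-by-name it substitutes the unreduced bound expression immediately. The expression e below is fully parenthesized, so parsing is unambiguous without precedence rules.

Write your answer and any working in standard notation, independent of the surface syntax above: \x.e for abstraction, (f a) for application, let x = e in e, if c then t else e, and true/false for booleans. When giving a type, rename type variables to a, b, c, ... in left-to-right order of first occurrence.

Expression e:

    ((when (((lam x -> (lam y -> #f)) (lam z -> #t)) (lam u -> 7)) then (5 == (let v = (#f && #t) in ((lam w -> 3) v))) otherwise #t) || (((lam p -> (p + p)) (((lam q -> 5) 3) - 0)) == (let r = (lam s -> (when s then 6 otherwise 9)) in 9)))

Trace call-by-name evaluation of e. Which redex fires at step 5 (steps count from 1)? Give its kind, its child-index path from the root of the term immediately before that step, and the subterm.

Answer: beta at 1.0.0.0 : ((\q.5) 3)

Working:
step 0: ((if (((\x.(\y.false)) (\z.true)) (\u.7)) then (5 == (let v = (false && true) in ((\w.3) v))) else true) || (((\p.(p + p)) (((\q.5) 3) - 0)) == (let r = (\s.(if s then 6 else 9)) in 9)))
step 1: [beta@0.0.0] ((if ((\y.false) (\u.7)) then (5 == (let v = (false && true) in ((\w.3) v))) else true) || (((\p.(p + p)) (((\q.5) 3) - 0)) == (let r = (\s.(if s then 6 else 9)) in 9)))
step 2: [beta@0.0] ((if false then (5 == (let v = (false && true) in ((\w.3) v))) else true) || (((\p.(p + p)) (((\q.5) 3) - 0)) == (let r = (\s.(if s then 6 else 9)) in 9)))
step 3: [if@0] (true || (((\p.(p + p)) (((\q.5) 3) - 0)) == (let r = (\s.(if s then 6 else 9)) in 9)))
step 4: [beta@1.0] (true || (((((\q.5) 3) - 0) + (((\q.5) 3) - 0)) == (let r = (\s.(if s then 6 else 9)) in 9)))
step 5: [beta@1.0.0.0] (true || (((5 - 0) + (((\q.5) 3) - 0)) == (let r = (\s.(if s then 6 else 9)) in 9)))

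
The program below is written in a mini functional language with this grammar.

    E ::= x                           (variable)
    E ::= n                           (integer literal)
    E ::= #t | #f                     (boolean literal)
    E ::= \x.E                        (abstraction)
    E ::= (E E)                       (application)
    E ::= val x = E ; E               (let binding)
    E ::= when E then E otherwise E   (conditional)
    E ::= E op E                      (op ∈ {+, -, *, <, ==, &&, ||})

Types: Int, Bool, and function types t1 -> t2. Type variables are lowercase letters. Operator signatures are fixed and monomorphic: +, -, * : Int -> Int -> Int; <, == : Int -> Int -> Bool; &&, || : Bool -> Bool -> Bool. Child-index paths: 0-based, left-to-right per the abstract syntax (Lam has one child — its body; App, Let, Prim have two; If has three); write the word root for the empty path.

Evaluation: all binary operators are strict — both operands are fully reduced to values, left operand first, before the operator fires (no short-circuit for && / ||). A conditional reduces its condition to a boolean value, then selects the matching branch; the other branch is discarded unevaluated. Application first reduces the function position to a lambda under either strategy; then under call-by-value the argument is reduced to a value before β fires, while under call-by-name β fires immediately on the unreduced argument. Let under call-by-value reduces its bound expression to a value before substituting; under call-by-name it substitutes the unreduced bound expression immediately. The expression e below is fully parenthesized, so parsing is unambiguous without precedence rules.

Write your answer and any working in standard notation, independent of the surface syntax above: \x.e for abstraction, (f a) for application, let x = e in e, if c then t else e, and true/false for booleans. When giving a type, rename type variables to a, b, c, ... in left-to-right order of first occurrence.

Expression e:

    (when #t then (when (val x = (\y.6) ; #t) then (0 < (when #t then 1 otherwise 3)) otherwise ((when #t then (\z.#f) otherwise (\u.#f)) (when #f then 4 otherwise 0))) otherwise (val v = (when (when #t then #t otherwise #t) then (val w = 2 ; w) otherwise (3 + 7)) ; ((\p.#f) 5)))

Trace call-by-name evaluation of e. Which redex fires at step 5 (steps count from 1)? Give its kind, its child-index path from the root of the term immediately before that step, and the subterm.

Trace:
step 0: (if true then (if (let x = (\y.6) in true) then (0 < (if true then 1 else 3)) else ((if true then (\z.false) else (\u.false)) (if false then 4 else 0))) else (let v = (if (if true then true else true) then (let w = 2 in w) else (3 + 7)) in ((\p.false) 5)))
step 1: [if@root] (if (let x = (\y.6) in true) then (0 < (if true then 1 else 3)) else ((if true then (\z.false) else (\u.false)) (if false then 4 else 0)))
step 2: [let@0] (if true then (0 < (if true then 1 else 3)) else ((if true then (\z.false) else (\u.false)) (if false then 4 else 0)))
step 3: [if@root] (0 < (if true then 1 else 3))
step 4: [if@1] (0 < 1)
step 5: [delta@root] true

Answer: delta at root : (0 < 1)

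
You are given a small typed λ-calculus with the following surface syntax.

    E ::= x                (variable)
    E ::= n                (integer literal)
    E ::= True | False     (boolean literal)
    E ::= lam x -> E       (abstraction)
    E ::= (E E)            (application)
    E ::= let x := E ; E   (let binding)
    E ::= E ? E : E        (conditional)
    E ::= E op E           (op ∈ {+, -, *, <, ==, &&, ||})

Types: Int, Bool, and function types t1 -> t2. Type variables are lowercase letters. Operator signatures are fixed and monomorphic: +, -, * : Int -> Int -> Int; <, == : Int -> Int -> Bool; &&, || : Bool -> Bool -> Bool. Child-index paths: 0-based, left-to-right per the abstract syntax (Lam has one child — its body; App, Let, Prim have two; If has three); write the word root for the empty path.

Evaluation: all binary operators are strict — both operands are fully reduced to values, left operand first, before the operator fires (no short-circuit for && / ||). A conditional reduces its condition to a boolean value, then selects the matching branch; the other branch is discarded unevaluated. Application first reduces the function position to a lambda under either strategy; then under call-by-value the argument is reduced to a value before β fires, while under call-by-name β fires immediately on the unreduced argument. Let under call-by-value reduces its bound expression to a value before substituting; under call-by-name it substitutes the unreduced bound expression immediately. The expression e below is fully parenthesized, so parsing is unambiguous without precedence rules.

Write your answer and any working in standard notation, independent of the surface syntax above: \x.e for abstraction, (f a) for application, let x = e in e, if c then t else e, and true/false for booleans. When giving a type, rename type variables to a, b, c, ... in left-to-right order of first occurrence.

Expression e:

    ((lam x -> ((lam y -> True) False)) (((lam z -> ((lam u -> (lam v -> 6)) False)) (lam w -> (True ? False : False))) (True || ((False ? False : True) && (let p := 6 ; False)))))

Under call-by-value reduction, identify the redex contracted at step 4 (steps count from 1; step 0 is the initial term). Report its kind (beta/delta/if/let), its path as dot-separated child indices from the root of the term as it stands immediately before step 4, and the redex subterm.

Answer: let at 1.1.1.1 : (let p = 6 in false)

Working:
step 0: ((\x.((\y.true) false)) (((\z.((\u.(\v.6)) false)) (\w.(if true then false else false))) (true || ((if false then false else true) && (let p = 6 in false)))))
step 1: [beta@1.0] ((\x.((\y.true) false)) (((\u.(\v.6)) false) (true || ((if false then false else true) && (let p = 6 in false)))))
step 2: [beta@1.0] ((\x.((\y.true) false)) ((\v.6) (true || ((if false then false else true) && (let p = 6 in false)))))
step 3: [if@1.1.1.0] ((\x.((\y.true) false)) ((\v.6) (true || (true && (let p = 6 in false)))))
step 4: [let@1.1.1.1] ((\x.((\y.true) false)) ((\v.6) (true || (true && false))))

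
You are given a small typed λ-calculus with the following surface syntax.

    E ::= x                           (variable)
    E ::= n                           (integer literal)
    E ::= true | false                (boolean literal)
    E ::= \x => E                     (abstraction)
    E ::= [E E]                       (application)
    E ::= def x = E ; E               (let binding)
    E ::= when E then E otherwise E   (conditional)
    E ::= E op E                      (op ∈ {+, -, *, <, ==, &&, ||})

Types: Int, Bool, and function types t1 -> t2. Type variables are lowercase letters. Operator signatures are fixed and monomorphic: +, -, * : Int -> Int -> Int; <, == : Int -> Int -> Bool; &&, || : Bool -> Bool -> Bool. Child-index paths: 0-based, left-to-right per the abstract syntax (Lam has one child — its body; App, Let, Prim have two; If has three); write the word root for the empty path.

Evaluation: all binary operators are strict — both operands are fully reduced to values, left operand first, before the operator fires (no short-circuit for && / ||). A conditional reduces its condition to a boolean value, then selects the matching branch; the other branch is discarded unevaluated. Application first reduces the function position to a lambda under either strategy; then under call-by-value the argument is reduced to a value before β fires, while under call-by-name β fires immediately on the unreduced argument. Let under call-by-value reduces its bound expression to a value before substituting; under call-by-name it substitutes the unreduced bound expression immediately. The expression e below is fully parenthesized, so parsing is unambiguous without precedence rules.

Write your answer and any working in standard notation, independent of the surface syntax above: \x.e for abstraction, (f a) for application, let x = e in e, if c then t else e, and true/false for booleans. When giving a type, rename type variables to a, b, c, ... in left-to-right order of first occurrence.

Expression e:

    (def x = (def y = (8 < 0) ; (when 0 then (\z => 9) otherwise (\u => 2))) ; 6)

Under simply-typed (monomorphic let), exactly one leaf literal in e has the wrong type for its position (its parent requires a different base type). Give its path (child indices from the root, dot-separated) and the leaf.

Derivation:
  unify Int ~ Int
  unify Int ~ Int
let y : Bool
  unify Int ~ Bool
  FAIL: mismatch Int ~ Bool

Answer: 0.1.0 : 0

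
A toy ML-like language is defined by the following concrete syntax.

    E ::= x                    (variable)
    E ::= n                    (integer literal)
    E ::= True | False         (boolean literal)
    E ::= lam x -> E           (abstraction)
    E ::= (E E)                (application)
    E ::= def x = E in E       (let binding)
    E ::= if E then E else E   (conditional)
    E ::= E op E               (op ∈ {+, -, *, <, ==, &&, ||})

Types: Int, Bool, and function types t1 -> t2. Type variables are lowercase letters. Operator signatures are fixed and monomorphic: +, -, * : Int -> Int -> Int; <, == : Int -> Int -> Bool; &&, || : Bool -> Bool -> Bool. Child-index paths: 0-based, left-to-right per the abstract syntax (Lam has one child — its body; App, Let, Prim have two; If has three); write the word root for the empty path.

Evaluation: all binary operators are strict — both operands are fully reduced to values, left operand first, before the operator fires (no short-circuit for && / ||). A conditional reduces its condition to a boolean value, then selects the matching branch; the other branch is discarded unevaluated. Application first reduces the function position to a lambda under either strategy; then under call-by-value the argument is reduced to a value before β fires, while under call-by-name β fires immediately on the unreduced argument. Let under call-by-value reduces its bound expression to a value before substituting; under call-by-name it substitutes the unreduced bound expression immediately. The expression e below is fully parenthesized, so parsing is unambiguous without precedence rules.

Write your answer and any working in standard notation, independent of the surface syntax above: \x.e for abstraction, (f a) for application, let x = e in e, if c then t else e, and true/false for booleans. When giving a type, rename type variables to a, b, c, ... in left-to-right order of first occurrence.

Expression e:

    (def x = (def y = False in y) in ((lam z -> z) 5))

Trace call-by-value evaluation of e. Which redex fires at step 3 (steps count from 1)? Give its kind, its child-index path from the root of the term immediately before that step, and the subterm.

Answer: beta at root : ((\z.z) 5)

Working:
step 0: (let x = (let y = false in y) in ((\z.z) 5))
step 1: [let@0] (let x = false in ((\z.z) 5))
step 2: [let@root] ((\z.z) 5)
step 3: [beta@root] 5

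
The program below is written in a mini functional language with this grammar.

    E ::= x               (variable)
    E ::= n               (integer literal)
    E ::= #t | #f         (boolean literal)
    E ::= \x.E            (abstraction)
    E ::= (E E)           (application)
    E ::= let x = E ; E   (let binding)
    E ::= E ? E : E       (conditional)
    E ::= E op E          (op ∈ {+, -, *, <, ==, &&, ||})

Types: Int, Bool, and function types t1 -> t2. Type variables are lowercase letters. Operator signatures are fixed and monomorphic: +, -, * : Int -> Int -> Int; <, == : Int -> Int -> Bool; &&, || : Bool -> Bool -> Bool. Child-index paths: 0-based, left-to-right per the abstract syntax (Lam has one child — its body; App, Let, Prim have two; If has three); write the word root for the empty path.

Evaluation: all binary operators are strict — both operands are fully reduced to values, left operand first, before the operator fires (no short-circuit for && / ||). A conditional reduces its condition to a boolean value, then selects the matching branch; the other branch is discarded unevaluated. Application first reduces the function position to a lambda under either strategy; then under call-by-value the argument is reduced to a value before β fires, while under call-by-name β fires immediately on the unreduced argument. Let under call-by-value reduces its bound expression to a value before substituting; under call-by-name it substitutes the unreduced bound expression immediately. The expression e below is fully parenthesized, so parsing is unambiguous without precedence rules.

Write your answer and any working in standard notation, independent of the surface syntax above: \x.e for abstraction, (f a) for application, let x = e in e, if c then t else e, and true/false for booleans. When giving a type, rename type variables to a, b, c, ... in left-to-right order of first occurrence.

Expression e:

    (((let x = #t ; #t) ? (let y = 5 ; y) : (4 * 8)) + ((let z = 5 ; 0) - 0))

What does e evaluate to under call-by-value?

Answer: 5

Trace:
step 0: ((if (let x = true in true) then (let y = 5 in y) else (4 * 8)) + ((let z = 5 in 0) - 0))
step 1: [let@0.0] ((if true then (let y = 5 in y) else (4 * 8)) + ((let z = 5 in 0) - 0))
step 2: [if@0] ((let y = 5 in y) + ((let z = 5 in 0) - 0))
step 3: [let@0] (5 + ((let z = 5 in 0) - 0))
step 4: [let@1.0] (5 + (0 - 0))
step 5: [delta@1] (5 + 0)
step 6: [delta@root] 5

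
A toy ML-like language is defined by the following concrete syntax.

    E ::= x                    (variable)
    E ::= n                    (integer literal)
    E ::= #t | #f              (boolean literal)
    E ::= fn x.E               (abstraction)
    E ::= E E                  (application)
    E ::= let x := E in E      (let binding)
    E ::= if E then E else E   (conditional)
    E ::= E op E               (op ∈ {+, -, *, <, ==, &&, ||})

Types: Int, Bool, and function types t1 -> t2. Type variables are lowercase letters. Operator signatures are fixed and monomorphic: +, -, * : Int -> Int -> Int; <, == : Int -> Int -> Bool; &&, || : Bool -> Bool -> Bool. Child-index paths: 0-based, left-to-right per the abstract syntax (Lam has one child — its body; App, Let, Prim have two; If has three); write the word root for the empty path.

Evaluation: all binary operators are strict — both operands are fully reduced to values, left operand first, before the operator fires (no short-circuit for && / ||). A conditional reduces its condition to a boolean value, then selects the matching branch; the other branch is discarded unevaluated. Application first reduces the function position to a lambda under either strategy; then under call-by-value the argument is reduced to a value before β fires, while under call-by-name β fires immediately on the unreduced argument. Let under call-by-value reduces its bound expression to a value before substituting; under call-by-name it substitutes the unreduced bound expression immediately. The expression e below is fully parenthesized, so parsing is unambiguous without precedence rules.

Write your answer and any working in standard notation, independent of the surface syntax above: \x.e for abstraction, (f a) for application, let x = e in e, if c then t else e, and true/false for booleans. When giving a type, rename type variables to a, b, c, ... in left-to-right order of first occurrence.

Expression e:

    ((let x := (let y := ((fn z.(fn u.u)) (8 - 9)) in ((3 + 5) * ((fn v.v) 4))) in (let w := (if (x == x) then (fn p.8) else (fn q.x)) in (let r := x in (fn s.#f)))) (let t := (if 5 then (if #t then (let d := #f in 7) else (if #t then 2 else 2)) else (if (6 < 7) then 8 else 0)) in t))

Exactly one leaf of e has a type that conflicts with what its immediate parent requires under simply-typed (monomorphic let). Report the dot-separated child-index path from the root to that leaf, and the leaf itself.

Answer: 1.0.0 : 5

Derivation:
u : b
\u._ : b -> b
\z._ : a -> b -> b
  unify Int ~ Int
  unify Int ~ Int
  unify a -> b -> b ~ Int -> c
  unify a ~ Int
  unify b -> b ~ c
_ _ : b -> b
let y : b -> b
  unify Int ~ Int
  unify Int ~ Int
  unify Int ~ Int
v : d
\v._ : d -> d
  unify d -> d ~ Int -> e
  unify d ~ Int
  unify Int ~ e
_ _ : Int
  unify Int ~ Int
let x : Int
x : Int
  unify Int ~ Int
x : Int
  unify Int ~ Int
  unify Bool ~ Bool
\p._ : f -> Int
x : Int
\q._ : g -> Int
  unify f -> Int ~ g -> Int
  unify f ~ g
  unify Int ~ Int
let w : g -> Int
x : Int
let r : Int
\s._ : h -> Bool
  unify Int ~ Bool
  FAIL: mismatch Int ~ Bool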